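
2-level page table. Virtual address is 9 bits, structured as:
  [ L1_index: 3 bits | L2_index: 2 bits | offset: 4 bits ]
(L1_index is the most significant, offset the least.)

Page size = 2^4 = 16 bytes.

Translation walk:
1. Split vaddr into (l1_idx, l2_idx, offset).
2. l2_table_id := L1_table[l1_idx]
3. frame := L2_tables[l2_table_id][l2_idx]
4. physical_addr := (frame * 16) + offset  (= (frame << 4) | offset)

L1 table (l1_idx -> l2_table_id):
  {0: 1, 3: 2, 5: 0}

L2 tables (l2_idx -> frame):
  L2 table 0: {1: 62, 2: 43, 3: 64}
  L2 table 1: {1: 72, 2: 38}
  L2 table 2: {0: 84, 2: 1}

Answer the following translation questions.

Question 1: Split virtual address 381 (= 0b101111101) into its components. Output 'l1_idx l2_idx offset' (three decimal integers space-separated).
Answer: 5 3 13

Derivation:
vaddr = 381 = 0b101111101
  top 3 bits -> l1_idx = 5
  next 2 bits -> l2_idx = 3
  bottom 4 bits -> offset = 13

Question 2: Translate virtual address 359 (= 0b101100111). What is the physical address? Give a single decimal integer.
Answer: 695

Derivation:
vaddr = 359 = 0b101100111
Split: l1_idx=5, l2_idx=2, offset=7
L1[5] = 0
L2[0][2] = 43
paddr = 43 * 16 + 7 = 695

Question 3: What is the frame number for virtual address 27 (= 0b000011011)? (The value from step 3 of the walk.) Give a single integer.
Answer: 72

Derivation:
vaddr = 27: l1_idx=0, l2_idx=1
L1[0] = 1; L2[1][1] = 72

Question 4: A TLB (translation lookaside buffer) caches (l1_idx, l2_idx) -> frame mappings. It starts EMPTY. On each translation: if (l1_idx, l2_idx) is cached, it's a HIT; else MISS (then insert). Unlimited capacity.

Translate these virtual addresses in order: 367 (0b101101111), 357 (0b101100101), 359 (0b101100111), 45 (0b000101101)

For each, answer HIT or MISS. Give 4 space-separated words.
vaddr=367: (5,2) not in TLB -> MISS, insert
vaddr=357: (5,2) in TLB -> HIT
vaddr=359: (5,2) in TLB -> HIT
vaddr=45: (0,2) not in TLB -> MISS, insert

Answer: MISS HIT HIT MISS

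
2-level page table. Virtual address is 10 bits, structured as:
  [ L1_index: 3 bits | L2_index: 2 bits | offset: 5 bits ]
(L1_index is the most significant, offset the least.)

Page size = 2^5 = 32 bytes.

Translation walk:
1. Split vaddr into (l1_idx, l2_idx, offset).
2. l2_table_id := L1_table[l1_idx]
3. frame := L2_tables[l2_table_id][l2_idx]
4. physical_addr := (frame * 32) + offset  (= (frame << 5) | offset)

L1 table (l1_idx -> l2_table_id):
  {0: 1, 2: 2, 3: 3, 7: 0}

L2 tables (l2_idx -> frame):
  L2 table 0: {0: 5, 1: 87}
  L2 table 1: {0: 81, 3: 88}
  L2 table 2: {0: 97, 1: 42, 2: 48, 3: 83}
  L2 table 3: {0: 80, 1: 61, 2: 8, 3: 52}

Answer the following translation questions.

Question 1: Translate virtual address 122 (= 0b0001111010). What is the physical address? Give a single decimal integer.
Answer: 2842

Derivation:
vaddr = 122 = 0b0001111010
Split: l1_idx=0, l2_idx=3, offset=26
L1[0] = 1
L2[1][3] = 88
paddr = 88 * 32 + 26 = 2842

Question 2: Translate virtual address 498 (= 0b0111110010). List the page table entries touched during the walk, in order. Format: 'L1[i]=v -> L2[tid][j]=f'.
Answer: L1[3]=3 -> L2[3][3]=52

Derivation:
vaddr = 498 = 0b0111110010
Split: l1_idx=3, l2_idx=3, offset=18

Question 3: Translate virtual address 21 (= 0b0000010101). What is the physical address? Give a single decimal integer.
Answer: 2613

Derivation:
vaddr = 21 = 0b0000010101
Split: l1_idx=0, l2_idx=0, offset=21
L1[0] = 1
L2[1][0] = 81
paddr = 81 * 32 + 21 = 2613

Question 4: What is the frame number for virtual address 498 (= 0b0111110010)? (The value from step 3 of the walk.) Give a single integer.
Answer: 52

Derivation:
vaddr = 498: l1_idx=3, l2_idx=3
L1[3] = 3; L2[3][3] = 52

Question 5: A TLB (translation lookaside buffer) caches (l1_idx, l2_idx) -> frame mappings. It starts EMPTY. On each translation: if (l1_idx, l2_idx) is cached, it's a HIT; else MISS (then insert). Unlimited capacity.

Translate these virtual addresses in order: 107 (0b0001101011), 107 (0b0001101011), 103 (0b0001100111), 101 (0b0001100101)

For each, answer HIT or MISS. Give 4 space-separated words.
Answer: MISS HIT HIT HIT

Derivation:
vaddr=107: (0,3) not in TLB -> MISS, insert
vaddr=107: (0,3) in TLB -> HIT
vaddr=103: (0,3) in TLB -> HIT
vaddr=101: (0,3) in TLB -> HIT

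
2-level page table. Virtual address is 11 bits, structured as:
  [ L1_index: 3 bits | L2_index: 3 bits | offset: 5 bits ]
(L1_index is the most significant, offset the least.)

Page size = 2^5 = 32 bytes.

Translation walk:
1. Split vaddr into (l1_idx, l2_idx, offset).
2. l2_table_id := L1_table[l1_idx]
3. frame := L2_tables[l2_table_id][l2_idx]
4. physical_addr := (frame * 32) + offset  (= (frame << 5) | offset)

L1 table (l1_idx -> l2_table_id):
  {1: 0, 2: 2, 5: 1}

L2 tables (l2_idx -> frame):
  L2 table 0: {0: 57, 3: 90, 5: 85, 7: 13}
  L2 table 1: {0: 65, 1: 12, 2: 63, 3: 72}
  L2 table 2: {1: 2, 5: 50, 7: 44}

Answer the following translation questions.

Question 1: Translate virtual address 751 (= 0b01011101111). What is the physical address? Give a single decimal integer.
vaddr = 751 = 0b01011101111
Split: l1_idx=2, l2_idx=7, offset=15
L1[2] = 2
L2[2][7] = 44
paddr = 44 * 32 + 15 = 1423

Answer: 1423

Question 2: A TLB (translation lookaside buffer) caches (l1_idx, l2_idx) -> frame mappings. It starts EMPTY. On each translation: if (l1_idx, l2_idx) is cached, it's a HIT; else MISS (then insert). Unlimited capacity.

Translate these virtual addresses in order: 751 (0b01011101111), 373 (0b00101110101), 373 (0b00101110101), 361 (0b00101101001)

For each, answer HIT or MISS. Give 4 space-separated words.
Answer: MISS MISS HIT HIT

Derivation:
vaddr=751: (2,7) not in TLB -> MISS, insert
vaddr=373: (1,3) not in TLB -> MISS, insert
vaddr=373: (1,3) in TLB -> HIT
vaddr=361: (1,3) in TLB -> HIT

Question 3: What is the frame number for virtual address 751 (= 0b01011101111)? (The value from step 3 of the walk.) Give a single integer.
vaddr = 751: l1_idx=2, l2_idx=7
L1[2] = 2; L2[2][7] = 44

Answer: 44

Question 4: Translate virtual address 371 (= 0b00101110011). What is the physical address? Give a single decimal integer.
vaddr = 371 = 0b00101110011
Split: l1_idx=1, l2_idx=3, offset=19
L1[1] = 0
L2[0][3] = 90
paddr = 90 * 32 + 19 = 2899

Answer: 2899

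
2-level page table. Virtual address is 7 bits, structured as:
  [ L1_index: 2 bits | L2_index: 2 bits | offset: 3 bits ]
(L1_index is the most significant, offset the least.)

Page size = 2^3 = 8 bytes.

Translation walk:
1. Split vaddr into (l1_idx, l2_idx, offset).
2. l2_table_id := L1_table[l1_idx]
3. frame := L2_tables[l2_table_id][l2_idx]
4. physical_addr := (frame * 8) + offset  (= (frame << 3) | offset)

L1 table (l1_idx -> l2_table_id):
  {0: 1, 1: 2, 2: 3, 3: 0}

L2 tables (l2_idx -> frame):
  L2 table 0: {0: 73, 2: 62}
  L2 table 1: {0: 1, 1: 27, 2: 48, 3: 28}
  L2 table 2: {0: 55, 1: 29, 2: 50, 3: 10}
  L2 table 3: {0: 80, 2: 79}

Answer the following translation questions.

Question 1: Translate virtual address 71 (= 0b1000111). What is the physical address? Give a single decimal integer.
vaddr = 71 = 0b1000111
Split: l1_idx=2, l2_idx=0, offset=7
L1[2] = 3
L2[3][0] = 80
paddr = 80 * 8 + 7 = 647

Answer: 647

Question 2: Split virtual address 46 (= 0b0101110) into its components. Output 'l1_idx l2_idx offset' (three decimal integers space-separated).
vaddr = 46 = 0b0101110
  top 2 bits -> l1_idx = 1
  next 2 bits -> l2_idx = 1
  bottom 3 bits -> offset = 6

Answer: 1 1 6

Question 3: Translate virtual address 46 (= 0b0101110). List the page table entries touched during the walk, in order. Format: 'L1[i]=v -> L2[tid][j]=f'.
vaddr = 46 = 0b0101110
Split: l1_idx=1, l2_idx=1, offset=6

Answer: L1[1]=2 -> L2[2][1]=29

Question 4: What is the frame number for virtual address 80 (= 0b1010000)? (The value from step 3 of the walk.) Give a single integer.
Answer: 79

Derivation:
vaddr = 80: l1_idx=2, l2_idx=2
L1[2] = 3; L2[3][2] = 79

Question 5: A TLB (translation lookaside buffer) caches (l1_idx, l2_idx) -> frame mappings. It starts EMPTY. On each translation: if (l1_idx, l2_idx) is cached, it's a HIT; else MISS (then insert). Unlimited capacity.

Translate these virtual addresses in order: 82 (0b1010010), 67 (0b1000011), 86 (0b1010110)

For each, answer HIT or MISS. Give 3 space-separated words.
vaddr=82: (2,2) not in TLB -> MISS, insert
vaddr=67: (2,0) not in TLB -> MISS, insert
vaddr=86: (2,2) in TLB -> HIT

Answer: MISS MISS HIT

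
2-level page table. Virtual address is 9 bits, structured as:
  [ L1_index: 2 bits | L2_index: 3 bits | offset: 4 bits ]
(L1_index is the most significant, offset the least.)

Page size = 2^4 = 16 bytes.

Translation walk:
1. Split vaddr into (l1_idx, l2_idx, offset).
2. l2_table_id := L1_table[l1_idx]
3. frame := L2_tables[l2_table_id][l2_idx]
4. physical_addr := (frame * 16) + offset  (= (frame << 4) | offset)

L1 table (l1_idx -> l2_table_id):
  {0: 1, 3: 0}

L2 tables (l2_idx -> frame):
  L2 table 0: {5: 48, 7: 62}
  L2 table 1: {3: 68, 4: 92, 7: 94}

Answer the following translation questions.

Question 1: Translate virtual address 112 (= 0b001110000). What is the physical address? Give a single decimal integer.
vaddr = 112 = 0b001110000
Split: l1_idx=0, l2_idx=7, offset=0
L1[0] = 1
L2[1][7] = 94
paddr = 94 * 16 + 0 = 1504

Answer: 1504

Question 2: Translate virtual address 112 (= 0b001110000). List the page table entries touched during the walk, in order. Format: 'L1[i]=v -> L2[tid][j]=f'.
vaddr = 112 = 0b001110000
Split: l1_idx=0, l2_idx=7, offset=0

Answer: L1[0]=1 -> L2[1][7]=94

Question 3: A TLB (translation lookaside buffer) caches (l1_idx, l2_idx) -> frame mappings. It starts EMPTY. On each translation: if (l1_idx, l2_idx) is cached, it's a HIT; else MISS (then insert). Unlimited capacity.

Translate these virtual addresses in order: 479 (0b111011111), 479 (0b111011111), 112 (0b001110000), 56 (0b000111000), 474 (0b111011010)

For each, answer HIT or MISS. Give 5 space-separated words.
vaddr=479: (3,5) not in TLB -> MISS, insert
vaddr=479: (3,5) in TLB -> HIT
vaddr=112: (0,7) not in TLB -> MISS, insert
vaddr=56: (0,3) not in TLB -> MISS, insert
vaddr=474: (3,5) in TLB -> HIT

Answer: MISS HIT MISS MISS HIT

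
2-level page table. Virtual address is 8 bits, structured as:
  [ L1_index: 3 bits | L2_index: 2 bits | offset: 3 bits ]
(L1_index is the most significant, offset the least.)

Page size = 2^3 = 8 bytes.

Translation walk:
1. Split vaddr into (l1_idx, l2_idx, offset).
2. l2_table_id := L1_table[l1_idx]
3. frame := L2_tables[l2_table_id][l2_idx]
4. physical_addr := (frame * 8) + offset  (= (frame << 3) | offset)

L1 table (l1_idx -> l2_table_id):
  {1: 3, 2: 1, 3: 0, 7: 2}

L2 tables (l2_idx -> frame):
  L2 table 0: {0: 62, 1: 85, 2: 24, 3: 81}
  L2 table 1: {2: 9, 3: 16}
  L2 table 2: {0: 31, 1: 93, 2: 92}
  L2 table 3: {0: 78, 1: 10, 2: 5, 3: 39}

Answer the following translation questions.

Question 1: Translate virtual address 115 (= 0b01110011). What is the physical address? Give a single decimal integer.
Answer: 195

Derivation:
vaddr = 115 = 0b01110011
Split: l1_idx=3, l2_idx=2, offset=3
L1[3] = 0
L2[0][2] = 24
paddr = 24 * 8 + 3 = 195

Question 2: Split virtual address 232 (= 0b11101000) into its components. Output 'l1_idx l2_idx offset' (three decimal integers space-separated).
Answer: 7 1 0

Derivation:
vaddr = 232 = 0b11101000
  top 3 bits -> l1_idx = 7
  next 2 bits -> l2_idx = 1
  bottom 3 bits -> offset = 0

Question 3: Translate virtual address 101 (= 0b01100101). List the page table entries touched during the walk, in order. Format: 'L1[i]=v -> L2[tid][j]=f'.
Answer: L1[3]=0 -> L2[0][0]=62

Derivation:
vaddr = 101 = 0b01100101
Split: l1_idx=3, l2_idx=0, offset=5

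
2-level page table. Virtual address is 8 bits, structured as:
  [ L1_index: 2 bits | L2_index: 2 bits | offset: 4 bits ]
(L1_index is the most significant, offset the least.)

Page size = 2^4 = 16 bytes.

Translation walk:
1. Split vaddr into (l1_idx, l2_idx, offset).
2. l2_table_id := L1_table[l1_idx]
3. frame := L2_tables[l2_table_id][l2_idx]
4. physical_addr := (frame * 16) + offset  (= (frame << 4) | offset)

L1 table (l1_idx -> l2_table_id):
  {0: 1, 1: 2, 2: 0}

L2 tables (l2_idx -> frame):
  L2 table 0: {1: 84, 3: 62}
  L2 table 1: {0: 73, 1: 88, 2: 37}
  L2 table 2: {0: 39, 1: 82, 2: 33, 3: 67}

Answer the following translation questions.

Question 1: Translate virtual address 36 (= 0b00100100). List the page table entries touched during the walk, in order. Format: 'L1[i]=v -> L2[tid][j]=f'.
vaddr = 36 = 0b00100100
Split: l1_idx=0, l2_idx=2, offset=4

Answer: L1[0]=1 -> L2[1][2]=37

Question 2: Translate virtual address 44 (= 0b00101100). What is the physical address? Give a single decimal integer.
Answer: 604

Derivation:
vaddr = 44 = 0b00101100
Split: l1_idx=0, l2_idx=2, offset=12
L1[0] = 1
L2[1][2] = 37
paddr = 37 * 16 + 12 = 604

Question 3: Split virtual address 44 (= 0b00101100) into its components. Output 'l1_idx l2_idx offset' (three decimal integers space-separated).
vaddr = 44 = 0b00101100
  top 2 bits -> l1_idx = 0
  next 2 bits -> l2_idx = 2
  bottom 4 bits -> offset = 12

Answer: 0 2 12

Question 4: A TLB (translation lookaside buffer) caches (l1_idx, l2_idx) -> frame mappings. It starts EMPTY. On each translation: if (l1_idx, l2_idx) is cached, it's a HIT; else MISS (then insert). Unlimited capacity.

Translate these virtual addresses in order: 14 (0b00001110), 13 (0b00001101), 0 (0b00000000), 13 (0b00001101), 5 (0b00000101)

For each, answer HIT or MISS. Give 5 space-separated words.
Answer: MISS HIT HIT HIT HIT

Derivation:
vaddr=14: (0,0) not in TLB -> MISS, insert
vaddr=13: (0,0) in TLB -> HIT
vaddr=0: (0,0) in TLB -> HIT
vaddr=13: (0,0) in TLB -> HIT
vaddr=5: (0,0) in TLB -> HIT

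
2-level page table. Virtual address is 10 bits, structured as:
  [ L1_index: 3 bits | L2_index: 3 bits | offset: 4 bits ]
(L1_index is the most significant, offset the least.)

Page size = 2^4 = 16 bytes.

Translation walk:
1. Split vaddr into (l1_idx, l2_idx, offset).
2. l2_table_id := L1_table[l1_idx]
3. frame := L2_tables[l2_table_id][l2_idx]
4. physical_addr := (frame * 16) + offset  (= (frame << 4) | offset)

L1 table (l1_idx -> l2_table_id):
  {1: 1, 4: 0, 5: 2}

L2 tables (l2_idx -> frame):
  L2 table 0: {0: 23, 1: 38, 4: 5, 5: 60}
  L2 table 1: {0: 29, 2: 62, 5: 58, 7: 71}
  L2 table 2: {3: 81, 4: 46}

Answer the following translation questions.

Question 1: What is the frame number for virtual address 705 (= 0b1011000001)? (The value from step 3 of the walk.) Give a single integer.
vaddr = 705: l1_idx=5, l2_idx=4
L1[5] = 2; L2[2][4] = 46

Answer: 46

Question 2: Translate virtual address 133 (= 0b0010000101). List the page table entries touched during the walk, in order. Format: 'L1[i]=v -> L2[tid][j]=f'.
vaddr = 133 = 0b0010000101
Split: l1_idx=1, l2_idx=0, offset=5

Answer: L1[1]=1 -> L2[1][0]=29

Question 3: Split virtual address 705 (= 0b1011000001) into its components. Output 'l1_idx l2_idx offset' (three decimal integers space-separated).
Answer: 5 4 1

Derivation:
vaddr = 705 = 0b1011000001
  top 3 bits -> l1_idx = 5
  next 3 bits -> l2_idx = 4
  bottom 4 bits -> offset = 1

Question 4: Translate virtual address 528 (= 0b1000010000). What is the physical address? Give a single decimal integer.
vaddr = 528 = 0b1000010000
Split: l1_idx=4, l2_idx=1, offset=0
L1[4] = 0
L2[0][1] = 38
paddr = 38 * 16 + 0 = 608

Answer: 608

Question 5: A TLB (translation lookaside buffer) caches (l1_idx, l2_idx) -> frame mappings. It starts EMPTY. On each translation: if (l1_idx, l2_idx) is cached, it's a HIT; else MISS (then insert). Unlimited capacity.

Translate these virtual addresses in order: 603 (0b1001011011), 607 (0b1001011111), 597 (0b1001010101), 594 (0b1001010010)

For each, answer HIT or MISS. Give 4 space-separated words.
vaddr=603: (4,5) not in TLB -> MISS, insert
vaddr=607: (4,5) in TLB -> HIT
vaddr=597: (4,5) in TLB -> HIT
vaddr=594: (4,5) in TLB -> HIT

Answer: MISS HIT HIT HIT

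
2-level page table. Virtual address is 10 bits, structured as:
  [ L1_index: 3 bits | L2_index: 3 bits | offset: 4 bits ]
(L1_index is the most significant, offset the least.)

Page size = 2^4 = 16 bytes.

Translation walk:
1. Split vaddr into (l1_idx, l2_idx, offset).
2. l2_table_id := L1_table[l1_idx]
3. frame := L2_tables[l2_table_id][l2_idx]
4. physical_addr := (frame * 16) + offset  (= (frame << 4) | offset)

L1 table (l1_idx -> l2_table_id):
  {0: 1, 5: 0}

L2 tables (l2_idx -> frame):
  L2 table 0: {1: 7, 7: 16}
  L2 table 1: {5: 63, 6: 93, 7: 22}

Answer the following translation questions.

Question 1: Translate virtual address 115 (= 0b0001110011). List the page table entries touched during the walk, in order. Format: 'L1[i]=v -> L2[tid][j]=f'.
vaddr = 115 = 0b0001110011
Split: l1_idx=0, l2_idx=7, offset=3

Answer: L1[0]=1 -> L2[1][7]=22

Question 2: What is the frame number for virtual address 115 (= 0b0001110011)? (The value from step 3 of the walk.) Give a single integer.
vaddr = 115: l1_idx=0, l2_idx=7
L1[0] = 1; L2[1][7] = 22

Answer: 22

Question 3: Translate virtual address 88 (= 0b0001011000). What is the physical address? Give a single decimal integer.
vaddr = 88 = 0b0001011000
Split: l1_idx=0, l2_idx=5, offset=8
L1[0] = 1
L2[1][5] = 63
paddr = 63 * 16 + 8 = 1016

Answer: 1016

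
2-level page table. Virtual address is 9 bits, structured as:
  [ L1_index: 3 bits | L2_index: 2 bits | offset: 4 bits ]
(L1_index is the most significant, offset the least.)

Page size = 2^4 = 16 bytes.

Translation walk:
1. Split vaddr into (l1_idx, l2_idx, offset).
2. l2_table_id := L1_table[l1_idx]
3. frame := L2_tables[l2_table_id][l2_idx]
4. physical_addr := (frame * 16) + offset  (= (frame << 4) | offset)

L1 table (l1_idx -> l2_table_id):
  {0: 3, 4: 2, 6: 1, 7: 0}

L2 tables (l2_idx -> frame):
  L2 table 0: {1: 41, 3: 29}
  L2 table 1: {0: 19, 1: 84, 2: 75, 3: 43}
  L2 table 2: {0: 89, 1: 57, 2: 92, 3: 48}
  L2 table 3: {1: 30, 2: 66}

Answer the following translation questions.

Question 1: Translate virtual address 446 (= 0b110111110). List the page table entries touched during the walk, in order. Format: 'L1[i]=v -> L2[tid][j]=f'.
vaddr = 446 = 0b110111110
Split: l1_idx=6, l2_idx=3, offset=14

Answer: L1[6]=1 -> L2[1][3]=43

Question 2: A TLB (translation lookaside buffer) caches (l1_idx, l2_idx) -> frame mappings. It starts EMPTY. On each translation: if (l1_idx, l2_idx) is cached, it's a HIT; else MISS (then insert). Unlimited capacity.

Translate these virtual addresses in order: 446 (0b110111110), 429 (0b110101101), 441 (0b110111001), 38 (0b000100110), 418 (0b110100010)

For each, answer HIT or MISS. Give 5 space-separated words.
vaddr=446: (6,3) not in TLB -> MISS, insert
vaddr=429: (6,2) not in TLB -> MISS, insert
vaddr=441: (6,3) in TLB -> HIT
vaddr=38: (0,2) not in TLB -> MISS, insert
vaddr=418: (6,2) in TLB -> HIT

Answer: MISS MISS HIT MISS HIT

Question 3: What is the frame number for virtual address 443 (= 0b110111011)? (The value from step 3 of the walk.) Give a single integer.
Answer: 43

Derivation:
vaddr = 443: l1_idx=6, l2_idx=3
L1[6] = 1; L2[1][3] = 43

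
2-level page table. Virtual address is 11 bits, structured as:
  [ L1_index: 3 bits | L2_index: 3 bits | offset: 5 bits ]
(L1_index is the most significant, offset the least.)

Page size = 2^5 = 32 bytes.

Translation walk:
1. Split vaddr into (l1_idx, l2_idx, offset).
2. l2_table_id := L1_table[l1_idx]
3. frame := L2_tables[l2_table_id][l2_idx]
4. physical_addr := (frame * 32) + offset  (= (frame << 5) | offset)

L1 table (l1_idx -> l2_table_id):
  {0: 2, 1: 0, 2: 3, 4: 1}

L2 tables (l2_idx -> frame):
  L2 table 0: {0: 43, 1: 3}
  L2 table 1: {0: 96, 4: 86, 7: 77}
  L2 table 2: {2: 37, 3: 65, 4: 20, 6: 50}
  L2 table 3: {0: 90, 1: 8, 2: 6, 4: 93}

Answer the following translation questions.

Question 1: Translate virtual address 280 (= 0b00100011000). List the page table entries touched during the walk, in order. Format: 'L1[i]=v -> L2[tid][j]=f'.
vaddr = 280 = 0b00100011000
Split: l1_idx=1, l2_idx=0, offset=24

Answer: L1[1]=0 -> L2[0][0]=43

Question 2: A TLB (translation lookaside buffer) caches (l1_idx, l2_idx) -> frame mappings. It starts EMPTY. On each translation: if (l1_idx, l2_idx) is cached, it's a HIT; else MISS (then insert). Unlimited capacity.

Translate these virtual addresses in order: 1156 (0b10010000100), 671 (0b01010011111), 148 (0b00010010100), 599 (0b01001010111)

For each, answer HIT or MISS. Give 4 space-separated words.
Answer: MISS MISS MISS MISS

Derivation:
vaddr=1156: (4,4) not in TLB -> MISS, insert
vaddr=671: (2,4) not in TLB -> MISS, insert
vaddr=148: (0,4) not in TLB -> MISS, insert
vaddr=599: (2,2) not in TLB -> MISS, insert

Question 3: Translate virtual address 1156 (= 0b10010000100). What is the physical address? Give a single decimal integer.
vaddr = 1156 = 0b10010000100
Split: l1_idx=4, l2_idx=4, offset=4
L1[4] = 1
L2[1][4] = 86
paddr = 86 * 32 + 4 = 2756

Answer: 2756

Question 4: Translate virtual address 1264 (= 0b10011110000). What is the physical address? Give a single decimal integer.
Answer: 2480

Derivation:
vaddr = 1264 = 0b10011110000
Split: l1_idx=4, l2_idx=7, offset=16
L1[4] = 1
L2[1][7] = 77
paddr = 77 * 32 + 16 = 2480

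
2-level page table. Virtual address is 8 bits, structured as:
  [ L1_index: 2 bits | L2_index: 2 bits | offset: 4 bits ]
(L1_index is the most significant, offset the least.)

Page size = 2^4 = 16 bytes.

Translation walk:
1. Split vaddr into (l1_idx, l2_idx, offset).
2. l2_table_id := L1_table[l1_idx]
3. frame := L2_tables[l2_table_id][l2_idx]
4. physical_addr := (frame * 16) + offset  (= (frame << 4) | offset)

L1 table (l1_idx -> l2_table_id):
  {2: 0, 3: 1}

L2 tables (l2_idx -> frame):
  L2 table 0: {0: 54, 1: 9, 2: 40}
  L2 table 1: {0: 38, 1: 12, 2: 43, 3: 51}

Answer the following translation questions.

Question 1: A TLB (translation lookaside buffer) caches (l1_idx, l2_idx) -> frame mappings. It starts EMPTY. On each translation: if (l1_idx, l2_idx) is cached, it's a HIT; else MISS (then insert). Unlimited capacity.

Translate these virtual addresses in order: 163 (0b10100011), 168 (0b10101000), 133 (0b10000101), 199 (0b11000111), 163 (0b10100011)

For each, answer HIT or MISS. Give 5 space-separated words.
Answer: MISS HIT MISS MISS HIT

Derivation:
vaddr=163: (2,2) not in TLB -> MISS, insert
vaddr=168: (2,2) in TLB -> HIT
vaddr=133: (2,0) not in TLB -> MISS, insert
vaddr=199: (3,0) not in TLB -> MISS, insert
vaddr=163: (2,2) in TLB -> HIT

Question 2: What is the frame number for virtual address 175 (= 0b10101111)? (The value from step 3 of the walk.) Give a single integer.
Answer: 40

Derivation:
vaddr = 175: l1_idx=2, l2_idx=2
L1[2] = 0; L2[0][2] = 40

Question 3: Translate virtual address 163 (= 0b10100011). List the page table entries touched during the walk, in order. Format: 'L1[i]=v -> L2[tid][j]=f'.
vaddr = 163 = 0b10100011
Split: l1_idx=2, l2_idx=2, offset=3

Answer: L1[2]=0 -> L2[0][2]=40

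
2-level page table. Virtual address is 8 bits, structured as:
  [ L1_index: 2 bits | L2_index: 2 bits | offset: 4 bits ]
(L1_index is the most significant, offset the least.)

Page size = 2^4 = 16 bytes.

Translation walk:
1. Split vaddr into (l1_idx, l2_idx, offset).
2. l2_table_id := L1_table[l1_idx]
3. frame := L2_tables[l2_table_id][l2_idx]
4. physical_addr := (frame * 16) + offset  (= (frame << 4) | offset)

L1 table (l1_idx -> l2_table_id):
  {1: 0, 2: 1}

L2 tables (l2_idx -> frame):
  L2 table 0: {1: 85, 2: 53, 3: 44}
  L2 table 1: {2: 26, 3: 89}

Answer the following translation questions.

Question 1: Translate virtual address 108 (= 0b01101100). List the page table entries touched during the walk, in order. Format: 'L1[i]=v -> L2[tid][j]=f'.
Answer: L1[1]=0 -> L2[0][2]=53

Derivation:
vaddr = 108 = 0b01101100
Split: l1_idx=1, l2_idx=2, offset=12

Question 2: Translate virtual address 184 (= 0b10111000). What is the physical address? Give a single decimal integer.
Answer: 1432

Derivation:
vaddr = 184 = 0b10111000
Split: l1_idx=2, l2_idx=3, offset=8
L1[2] = 1
L2[1][3] = 89
paddr = 89 * 16 + 8 = 1432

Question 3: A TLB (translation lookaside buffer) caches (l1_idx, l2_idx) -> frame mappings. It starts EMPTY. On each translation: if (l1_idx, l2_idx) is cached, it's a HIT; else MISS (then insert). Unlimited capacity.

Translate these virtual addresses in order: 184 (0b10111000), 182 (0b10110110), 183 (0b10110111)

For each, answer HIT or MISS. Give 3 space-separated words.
Answer: MISS HIT HIT

Derivation:
vaddr=184: (2,3) not in TLB -> MISS, insert
vaddr=182: (2,3) in TLB -> HIT
vaddr=183: (2,3) in TLB -> HIT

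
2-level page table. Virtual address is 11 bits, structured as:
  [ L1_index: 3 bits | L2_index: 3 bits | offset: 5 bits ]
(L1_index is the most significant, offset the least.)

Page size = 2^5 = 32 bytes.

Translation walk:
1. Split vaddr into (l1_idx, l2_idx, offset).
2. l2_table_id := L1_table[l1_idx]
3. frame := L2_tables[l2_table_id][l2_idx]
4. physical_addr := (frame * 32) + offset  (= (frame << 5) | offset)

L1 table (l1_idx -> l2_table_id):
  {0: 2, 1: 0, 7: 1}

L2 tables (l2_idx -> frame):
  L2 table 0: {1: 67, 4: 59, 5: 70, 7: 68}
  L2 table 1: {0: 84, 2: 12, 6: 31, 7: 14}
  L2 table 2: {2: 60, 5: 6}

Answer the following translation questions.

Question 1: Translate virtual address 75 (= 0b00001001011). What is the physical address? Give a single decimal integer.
vaddr = 75 = 0b00001001011
Split: l1_idx=0, l2_idx=2, offset=11
L1[0] = 2
L2[2][2] = 60
paddr = 60 * 32 + 11 = 1931

Answer: 1931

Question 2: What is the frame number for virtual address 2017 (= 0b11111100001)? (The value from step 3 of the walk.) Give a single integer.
Answer: 14

Derivation:
vaddr = 2017: l1_idx=7, l2_idx=7
L1[7] = 1; L2[1][7] = 14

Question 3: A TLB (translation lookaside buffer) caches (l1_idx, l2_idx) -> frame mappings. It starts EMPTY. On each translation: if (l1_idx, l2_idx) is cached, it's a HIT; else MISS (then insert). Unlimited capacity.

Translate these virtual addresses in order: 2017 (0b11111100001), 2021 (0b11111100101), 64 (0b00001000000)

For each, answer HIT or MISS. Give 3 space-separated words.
Answer: MISS HIT MISS

Derivation:
vaddr=2017: (7,7) not in TLB -> MISS, insert
vaddr=2021: (7,7) in TLB -> HIT
vaddr=64: (0,2) not in TLB -> MISS, insert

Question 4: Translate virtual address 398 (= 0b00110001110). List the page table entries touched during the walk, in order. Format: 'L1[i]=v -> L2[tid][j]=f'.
Answer: L1[1]=0 -> L2[0][4]=59

Derivation:
vaddr = 398 = 0b00110001110
Split: l1_idx=1, l2_idx=4, offset=14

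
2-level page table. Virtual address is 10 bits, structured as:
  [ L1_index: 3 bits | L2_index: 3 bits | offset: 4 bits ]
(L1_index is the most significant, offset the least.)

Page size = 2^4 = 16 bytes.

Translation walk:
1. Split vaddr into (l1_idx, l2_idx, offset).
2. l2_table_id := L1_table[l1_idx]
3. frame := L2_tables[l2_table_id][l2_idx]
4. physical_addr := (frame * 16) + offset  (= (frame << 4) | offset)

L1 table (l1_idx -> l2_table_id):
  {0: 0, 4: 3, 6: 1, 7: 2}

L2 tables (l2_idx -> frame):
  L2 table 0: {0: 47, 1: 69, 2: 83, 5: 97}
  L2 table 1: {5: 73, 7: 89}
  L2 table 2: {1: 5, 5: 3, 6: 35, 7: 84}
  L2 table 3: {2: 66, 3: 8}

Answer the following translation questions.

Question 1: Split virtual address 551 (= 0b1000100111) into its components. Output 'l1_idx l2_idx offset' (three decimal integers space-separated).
Answer: 4 2 7

Derivation:
vaddr = 551 = 0b1000100111
  top 3 bits -> l1_idx = 4
  next 3 bits -> l2_idx = 2
  bottom 4 bits -> offset = 7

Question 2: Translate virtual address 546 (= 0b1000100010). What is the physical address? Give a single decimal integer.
vaddr = 546 = 0b1000100010
Split: l1_idx=4, l2_idx=2, offset=2
L1[4] = 3
L2[3][2] = 66
paddr = 66 * 16 + 2 = 1058

Answer: 1058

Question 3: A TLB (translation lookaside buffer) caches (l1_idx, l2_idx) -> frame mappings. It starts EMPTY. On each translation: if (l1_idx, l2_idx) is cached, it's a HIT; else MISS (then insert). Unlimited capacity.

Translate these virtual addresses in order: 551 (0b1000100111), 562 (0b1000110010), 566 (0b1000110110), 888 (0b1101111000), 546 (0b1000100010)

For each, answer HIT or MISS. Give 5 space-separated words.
vaddr=551: (4,2) not in TLB -> MISS, insert
vaddr=562: (4,3) not in TLB -> MISS, insert
vaddr=566: (4,3) in TLB -> HIT
vaddr=888: (6,7) not in TLB -> MISS, insert
vaddr=546: (4,2) in TLB -> HIT

Answer: MISS MISS HIT MISS HIT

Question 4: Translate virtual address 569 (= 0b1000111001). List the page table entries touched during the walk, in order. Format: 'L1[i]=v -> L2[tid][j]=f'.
Answer: L1[4]=3 -> L2[3][3]=8

Derivation:
vaddr = 569 = 0b1000111001
Split: l1_idx=4, l2_idx=3, offset=9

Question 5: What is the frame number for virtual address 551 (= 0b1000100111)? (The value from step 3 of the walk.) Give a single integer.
Answer: 66

Derivation:
vaddr = 551: l1_idx=4, l2_idx=2
L1[4] = 3; L2[3][2] = 66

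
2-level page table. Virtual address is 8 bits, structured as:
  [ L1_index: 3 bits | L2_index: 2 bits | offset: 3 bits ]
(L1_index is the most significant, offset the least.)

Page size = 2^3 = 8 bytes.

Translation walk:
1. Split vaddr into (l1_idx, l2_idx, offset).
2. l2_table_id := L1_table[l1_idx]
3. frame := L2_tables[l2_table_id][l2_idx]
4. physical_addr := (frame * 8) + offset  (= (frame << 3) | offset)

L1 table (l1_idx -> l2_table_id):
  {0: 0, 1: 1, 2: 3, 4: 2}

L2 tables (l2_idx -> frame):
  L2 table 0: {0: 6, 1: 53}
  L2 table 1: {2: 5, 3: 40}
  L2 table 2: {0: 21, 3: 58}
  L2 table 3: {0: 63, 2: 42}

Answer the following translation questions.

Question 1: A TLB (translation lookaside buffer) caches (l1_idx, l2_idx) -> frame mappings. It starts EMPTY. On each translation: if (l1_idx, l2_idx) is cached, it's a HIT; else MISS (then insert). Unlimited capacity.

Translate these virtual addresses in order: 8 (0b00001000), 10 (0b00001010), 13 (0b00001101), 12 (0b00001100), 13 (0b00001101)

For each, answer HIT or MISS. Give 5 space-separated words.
vaddr=8: (0,1) not in TLB -> MISS, insert
vaddr=10: (0,1) in TLB -> HIT
vaddr=13: (0,1) in TLB -> HIT
vaddr=12: (0,1) in TLB -> HIT
vaddr=13: (0,1) in TLB -> HIT

Answer: MISS HIT HIT HIT HIT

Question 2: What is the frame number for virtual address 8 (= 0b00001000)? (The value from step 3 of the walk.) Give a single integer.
Answer: 53

Derivation:
vaddr = 8: l1_idx=0, l2_idx=1
L1[0] = 0; L2[0][1] = 53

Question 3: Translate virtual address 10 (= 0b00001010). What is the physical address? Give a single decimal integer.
vaddr = 10 = 0b00001010
Split: l1_idx=0, l2_idx=1, offset=2
L1[0] = 0
L2[0][1] = 53
paddr = 53 * 8 + 2 = 426

Answer: 426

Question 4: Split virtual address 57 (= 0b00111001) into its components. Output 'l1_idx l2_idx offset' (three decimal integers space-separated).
vaddr = 57 = 0b00111001
  top 3 bits -> l1_idx = 1
  next 2 bits -> l2_idx = 3
  bottom 3 bits -> offset = 1

Answer: 1 3 1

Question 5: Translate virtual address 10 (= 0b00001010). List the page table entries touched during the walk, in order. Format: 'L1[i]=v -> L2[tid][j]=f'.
Answer: L1[0]=0 -> L2[0][1]=53

Derivation:
vaddr = 10 = 0b00001010
Split: l1_idx=0, l2_idx=1, offset=2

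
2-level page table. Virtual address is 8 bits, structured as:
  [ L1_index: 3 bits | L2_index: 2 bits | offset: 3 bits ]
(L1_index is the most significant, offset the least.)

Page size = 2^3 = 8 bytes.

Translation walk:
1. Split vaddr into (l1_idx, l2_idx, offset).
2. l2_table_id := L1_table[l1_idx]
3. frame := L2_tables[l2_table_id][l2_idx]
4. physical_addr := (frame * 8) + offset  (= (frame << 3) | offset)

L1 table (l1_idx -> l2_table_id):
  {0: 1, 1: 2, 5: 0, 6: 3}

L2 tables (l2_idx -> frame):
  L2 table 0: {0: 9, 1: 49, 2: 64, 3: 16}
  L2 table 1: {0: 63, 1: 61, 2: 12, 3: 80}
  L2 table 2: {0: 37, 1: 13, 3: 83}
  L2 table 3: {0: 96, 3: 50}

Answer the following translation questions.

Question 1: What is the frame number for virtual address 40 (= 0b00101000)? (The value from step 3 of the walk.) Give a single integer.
vaddr = 40: l1_idx=1, l2_idx=1
L1[1] = 2; L2[2][1] = 13

Answer: 13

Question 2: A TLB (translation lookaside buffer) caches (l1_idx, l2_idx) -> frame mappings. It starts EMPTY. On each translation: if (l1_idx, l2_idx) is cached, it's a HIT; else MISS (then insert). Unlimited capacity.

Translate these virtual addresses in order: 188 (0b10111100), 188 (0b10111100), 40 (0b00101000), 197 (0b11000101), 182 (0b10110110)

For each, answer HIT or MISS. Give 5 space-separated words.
Answer: MISS HIT MISS MISS MISS

Derivation:
vaddr=188: (5,3) not in TLB -> MISS, insert
vaddr=188: (5,3) in TLB -> HIT
vaddr=40: (1,1) not in TLB -> MISS, insert
vaddr=197: (6,0) not in TLB -> MISS, insert
vaddr=182: (5,2) not in TLB -> MISS, insert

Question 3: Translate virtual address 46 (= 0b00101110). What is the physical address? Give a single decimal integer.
vaddr = 46 = 0b00101110
Split: l1_idx=1, l2_idx=1, offset=6
L1[1] = 2
L2[2][1] = 13
paddr = 13 * 8 + 6 = 110

Answer: 110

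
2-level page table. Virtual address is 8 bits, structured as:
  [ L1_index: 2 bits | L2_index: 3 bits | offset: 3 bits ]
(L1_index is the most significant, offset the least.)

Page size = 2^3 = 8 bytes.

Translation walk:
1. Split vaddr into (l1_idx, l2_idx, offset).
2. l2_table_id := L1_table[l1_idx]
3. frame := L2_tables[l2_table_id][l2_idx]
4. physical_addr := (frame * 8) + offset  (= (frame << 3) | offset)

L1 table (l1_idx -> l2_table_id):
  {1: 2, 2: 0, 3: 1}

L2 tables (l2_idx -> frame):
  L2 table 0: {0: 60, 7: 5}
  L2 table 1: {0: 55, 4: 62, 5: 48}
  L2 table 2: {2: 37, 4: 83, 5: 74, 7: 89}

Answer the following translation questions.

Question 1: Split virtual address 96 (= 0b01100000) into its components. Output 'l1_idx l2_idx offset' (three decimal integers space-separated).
Answer: 1 4 0

Derivation:
vaddr = 96 = 0b01100000
  top 2 bits -> l1_idx = 1
  next 3 bits -> l2_idx = 4
  bottom 3 bits -> offset = 0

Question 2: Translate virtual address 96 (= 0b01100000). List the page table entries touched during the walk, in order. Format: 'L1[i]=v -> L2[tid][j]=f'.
Answer: L1[1]=2 -> L2[2][4]=83

Derivation:
vaddr = 96 = 0b01100000
Split: l1_idx=1, l2_idx=4, offset=0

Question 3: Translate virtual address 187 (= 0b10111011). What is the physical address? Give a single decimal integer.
vaddr = 187 = 0b10111011
Split: l1_idx=2, l2_idx=7, offset=3
L1[2] = 0
L2[0][7] = 5
paddr = 5 * 8 + 3 = 43

Answer: 43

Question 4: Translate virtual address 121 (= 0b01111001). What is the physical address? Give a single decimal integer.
Answer: 713

Derivation:
vaddr = 121 = 0b01111001
Split: l1_idx=1, l2_idx=7, offset=1
L1[1] = 2
L2[2][7] = 89
paddr = 89 * 8 + 1 = 713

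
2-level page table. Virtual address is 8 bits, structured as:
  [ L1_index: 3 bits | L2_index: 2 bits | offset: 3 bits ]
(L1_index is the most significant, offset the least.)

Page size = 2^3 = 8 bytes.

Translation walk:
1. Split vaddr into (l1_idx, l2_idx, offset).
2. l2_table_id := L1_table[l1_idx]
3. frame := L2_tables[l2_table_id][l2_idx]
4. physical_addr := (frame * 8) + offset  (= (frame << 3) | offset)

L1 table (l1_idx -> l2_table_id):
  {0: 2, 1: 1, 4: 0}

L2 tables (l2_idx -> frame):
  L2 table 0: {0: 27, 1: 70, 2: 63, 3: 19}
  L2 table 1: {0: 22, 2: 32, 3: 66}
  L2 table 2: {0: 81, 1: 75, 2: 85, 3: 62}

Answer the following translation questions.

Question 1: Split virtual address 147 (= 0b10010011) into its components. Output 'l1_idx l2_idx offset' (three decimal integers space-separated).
vaddr = 147 = 0b10010011
  top 3 bits -> l1_idx = 4
  next 2 bits -> l2_idx = 2
  bottom 3 bits -> offset = 3

Answer: 4 2 3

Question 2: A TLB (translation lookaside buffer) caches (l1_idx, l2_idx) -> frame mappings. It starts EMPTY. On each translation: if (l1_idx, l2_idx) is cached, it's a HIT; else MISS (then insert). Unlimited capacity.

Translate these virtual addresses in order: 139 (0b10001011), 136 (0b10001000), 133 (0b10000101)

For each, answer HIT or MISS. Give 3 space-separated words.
Answer: MISS HIT MISS

Derivation:
vaddr=139: (4,1) not in TLB -> MISS, insert
vaddr=136: (4,1) in TLB -> HIT
vaddr=133: (4,0) not in TLB -> MISS, insert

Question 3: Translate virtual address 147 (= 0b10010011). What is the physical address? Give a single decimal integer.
Answer: 507

Derivation:
vaddr = 147 = 0b10010011
Split: l1_idx=4, l2_idx=2, offset=3
L1[4] = 0
L2[0][2] = 63
paddr = 63 * 8 + 3 = 507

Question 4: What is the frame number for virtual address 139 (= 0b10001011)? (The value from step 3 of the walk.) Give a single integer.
Answer: 70

Derivation:
vaddr = 139: l1_idx=4, l2_idx=1
L1[4] = 0; L2[0][1] = 70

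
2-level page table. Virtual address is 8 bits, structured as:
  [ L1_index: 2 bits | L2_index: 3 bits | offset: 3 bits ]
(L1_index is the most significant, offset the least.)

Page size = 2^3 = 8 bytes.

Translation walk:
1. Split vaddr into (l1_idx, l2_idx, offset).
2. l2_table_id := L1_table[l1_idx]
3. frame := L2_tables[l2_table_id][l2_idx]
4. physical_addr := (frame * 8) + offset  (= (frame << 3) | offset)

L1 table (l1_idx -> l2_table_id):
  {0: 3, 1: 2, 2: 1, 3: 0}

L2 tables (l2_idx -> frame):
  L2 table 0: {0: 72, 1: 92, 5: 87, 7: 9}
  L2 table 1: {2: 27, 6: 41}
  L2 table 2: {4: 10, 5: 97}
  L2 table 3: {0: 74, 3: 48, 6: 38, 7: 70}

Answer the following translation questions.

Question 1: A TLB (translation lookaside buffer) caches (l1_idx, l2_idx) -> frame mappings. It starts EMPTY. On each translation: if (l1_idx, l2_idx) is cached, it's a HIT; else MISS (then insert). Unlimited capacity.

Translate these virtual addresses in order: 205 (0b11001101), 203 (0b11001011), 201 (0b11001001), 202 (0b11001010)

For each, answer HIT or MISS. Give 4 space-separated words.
vaddr=205: (3,1) not in TLB -> MISS, insert
vaddr=203: (3,1) in TLB -> HIT
vaddr=201: (3,1) in TLB -> HIT
vaddr=202: (3,1) in TLB -> HIT

Answer: MISS HIT HIT HIT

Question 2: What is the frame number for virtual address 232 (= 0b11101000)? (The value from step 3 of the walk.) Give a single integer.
vaddr = 232: l1_idx=3, l2_idx=5
L1[3] = 0; L2[0][5] = 87

Answer: 87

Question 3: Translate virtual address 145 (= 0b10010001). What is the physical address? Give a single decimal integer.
Answer: 217

Derivation:
vaddr = 145 = 0b10010001
Split: l1_idx=2, l2_idx=2, offset=1
L1[2] = 1
L2[1][2] = 27
paddr = 27 * 8 + 1 = 217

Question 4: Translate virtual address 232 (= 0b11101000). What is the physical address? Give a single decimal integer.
Answer: 696

Derivation:
vaddr = 232 = 0b11101000
Split: l1_idx=3, l2_idx=5, offset=0
L1[3] = 0
L2[0][5] = 87
paddr = 87 * 8 + 0 = 696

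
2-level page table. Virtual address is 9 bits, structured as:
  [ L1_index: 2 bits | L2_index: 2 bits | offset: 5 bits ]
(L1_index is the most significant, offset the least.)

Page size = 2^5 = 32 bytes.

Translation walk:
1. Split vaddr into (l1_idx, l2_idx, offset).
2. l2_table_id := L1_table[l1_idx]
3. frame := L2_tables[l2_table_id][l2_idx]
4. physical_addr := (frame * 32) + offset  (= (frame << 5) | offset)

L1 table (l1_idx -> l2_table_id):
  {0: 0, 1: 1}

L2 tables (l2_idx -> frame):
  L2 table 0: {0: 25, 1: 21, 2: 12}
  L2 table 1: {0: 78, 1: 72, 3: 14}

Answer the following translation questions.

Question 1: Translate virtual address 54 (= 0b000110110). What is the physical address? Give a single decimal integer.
Answer: 694

Derivation:
vaddr = 54 = 0b000110110
Split: l1_idx=0, l2_idx=1, offset=22
L1[0] = 0
L2[0][1] = 21
paddr = 21 * 32 + 22 = 694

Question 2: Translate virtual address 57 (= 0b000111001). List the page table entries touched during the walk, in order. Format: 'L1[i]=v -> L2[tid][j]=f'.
Answer: L1[0]=0 -> L2[0][1]=21

Derivation:
vaddr = 57 = 0b000111001
Split: l1_idx=0, l2_idx=1, offset=25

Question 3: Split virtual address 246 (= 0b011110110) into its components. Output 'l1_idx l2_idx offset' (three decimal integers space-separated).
vaddr = 246 = 0b011110110
  top 2 bits -> l1_idx = 1
  next 2 bits -> l2_idx = 3
  bottom 5 bits -> offset = 22

Answer: 1 3 22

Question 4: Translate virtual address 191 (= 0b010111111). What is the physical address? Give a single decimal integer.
vaddr = 191 = 0b010111111
Split: l1_idx=1, l2_idx=1, offset=31
L1[1] = 1
L2[1][1] = 72
paddr = 72 * 32 + 31 = 2335

Answer: 2335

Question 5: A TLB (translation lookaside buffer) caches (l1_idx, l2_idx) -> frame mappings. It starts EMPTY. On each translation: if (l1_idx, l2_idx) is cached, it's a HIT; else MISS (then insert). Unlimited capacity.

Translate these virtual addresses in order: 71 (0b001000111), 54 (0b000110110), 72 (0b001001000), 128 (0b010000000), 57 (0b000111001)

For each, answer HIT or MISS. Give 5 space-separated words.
vaddr=71: (0,2) not in TLB -> MISS, insert
vaddr=54: (0,1) not in TLB -> MISS, insert
vaddr=72: (0,2) in TLB -> HIT
vaddr=128: (1,0) not in TLB -> MISS, insert
vaddr=57: (0,1) in TLB -> HIT

Answer: MISS MISS HIT MISS HIT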